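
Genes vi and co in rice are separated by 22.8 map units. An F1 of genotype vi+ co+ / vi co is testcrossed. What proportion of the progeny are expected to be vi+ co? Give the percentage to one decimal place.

A map distance of 22.8 map units corresponds to a recombination frequency of 0.228.
The F1 is vi+ co+ / vi co, so vi+ co is a recombinant gamete class with expected frequency r/2 = 0.228/2 = 0.1140.
That is 0.1140 = 11.4% of the progeny.

11.4%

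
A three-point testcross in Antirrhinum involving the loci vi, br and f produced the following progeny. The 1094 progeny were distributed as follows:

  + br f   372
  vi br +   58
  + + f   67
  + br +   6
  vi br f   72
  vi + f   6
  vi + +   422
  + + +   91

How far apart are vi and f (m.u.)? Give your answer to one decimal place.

The two most frequent reciprocal classes, + br f and vi + +, are the parental types, so the F1 was + br f / vi + +.
The two rarest classes, + br + and vi + f, are the double crossovers. Comparing them with the parentals, only the f allele has switched, so f is the middle locus and the order is br – f – vi.
Crossovers in the f–vi interval produce the single-crossover classes vi br f and + + + (72 + 91 = 163) plus the double crossovers (12).
RF(f–vi) = (163 + 12) / 1094 = 175/1094 = 0.1600 → 16.0 m.u.

16.0 m.u.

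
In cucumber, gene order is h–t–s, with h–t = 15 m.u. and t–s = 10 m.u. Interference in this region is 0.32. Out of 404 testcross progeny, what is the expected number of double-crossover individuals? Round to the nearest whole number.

4

Map distances give recombination frequencies of 0.150 and 0.100 for the two intervals.
With interference 0.32 (so coincidence = 0.68), expected double-crossover frequency = 0.150 × 0.100 × 0.68 = 0.01020.
Expected number = 0.01020 × 404 = 4.12 ≈ 4.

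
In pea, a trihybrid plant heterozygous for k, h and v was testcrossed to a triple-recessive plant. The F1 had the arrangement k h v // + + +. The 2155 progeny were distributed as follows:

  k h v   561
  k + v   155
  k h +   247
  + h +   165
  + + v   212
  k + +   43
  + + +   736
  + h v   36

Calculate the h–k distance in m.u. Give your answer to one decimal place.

The two rarest classes, + h v and k + +, are the double crossovers. Comparing them with the parentals, only the k allele has switched, so k is the middle locus and the order is v – k – h.
Crossovers in the k–h interval produce the single-crossover classes k + v and + h + (155 + 165 = 320) plus the double crossovers (79).
RF(k–h) = (320 + 79) / 2155 = 399/2155 = 0.1852 → 18.5 m.u.

18.5 m.u.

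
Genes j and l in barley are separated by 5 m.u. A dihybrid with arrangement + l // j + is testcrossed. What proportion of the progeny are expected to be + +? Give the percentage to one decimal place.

2.5%

A map distance of 5 m.u. corresponds to a recombination frequency of 0.050.
The F1 is + l / j +, so + + is a recombinant gamete class with expected frequency r/2 = 0.050/2 = 0.0250.
That is 0.0250 = 2.5% of the progeny.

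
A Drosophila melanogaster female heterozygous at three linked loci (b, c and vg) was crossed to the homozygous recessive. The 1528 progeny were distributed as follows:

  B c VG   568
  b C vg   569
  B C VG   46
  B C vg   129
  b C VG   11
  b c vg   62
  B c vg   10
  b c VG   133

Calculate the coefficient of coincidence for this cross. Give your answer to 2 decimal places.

0.88

The two most frequent reciprocal classes, B c VG and b C vg, are the parental types, so the F1 was B c VG / b C vg.
The two rarest classes, B c vg and b C VG, are the double crossovers. Comparing them with the parentals, only the vg allele has switched, so vg is the middle locus and the order is c – vg – b.
c–vg: (108 + 21)/1528 = 0.0844; vg–b: (262 + 21)/1528 = 0.1852.
Expected DCO frequency = 0.0844 × 0.1852 ≈ 0.01563; observed = 21/1528 ≈ 0.01374.
Coefficient of coincidence = 0.01374/0.01563 ≈ 0.88.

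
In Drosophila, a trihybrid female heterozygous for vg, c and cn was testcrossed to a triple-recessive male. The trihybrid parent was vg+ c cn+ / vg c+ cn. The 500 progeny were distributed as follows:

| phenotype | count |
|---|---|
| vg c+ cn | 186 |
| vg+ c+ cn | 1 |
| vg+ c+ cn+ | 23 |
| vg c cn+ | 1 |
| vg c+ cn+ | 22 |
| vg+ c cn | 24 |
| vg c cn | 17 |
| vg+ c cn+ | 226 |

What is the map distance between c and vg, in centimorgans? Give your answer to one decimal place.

The two rarest classes, vg c cn+ and vg+ c+ cn, are the double crossovers. Comparing them with the parentals, only the vg allele has switched, so vg is the middle locus and the order is cn – vg – c.
Crossovers in the vg–c interval produce the single-crossover classes vg+ c+ cn+ and vg c cn (23 + 17 = 40) plus the double crossovers (2).
RF(vg–c) = (40 + 2) / 500 = 42/500 = 0.0840 → 8.4 centimorgans.

8.4 centimorgans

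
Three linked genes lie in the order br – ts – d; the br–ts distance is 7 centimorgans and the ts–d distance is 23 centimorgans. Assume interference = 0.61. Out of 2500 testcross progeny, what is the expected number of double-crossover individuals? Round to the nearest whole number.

Map distances give recombination frequencies of 0.070 and 0.230 for the two intervals.
With interference 0.61 (so coincidence = 0.39), expected double-crossover frequency = 0.070 × 0.230 × 0.39 = 0.00628.
Expected number = 0.00628 × 2500 = 15.70 ≈ 16.

16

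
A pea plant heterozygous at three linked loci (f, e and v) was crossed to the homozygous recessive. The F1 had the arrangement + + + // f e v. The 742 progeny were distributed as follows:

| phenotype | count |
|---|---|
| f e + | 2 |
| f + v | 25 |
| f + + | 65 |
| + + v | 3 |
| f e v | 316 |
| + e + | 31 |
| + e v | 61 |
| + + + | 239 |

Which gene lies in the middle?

The two rarest classes, + + v and f e +, are the double crossovers. Comparing them with the parentals, only the v allele has switched, so v is the middle locus and the order is e – v – f.

v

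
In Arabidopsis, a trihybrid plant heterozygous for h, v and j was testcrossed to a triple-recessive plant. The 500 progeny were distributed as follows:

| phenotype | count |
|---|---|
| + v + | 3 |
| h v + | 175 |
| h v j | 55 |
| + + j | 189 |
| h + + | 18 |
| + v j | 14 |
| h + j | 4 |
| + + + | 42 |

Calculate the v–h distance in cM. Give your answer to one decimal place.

The two most frequent reciprocal classes, + + j and h v +, are the parental types, so the F1 was + + j / h v +.
The two rarest classes, h + j and + v +, are the double crossovers. Comparing them with the parentals, only the h allele has switched, so h is the middle locus and the order is v – h – j.
Crossovers in the v–h interval produce the single-crossover classes + v j and h + + (14 + 18 = 32) plus the double crossovers (7).
RF(v–h) = (32 + 7) / 500 = 39/500 = 0.0780 → 7.8 cM.

7.8 cM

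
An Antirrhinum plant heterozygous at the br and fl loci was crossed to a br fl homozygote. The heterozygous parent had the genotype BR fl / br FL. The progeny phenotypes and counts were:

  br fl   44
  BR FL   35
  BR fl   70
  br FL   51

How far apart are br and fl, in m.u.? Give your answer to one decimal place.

39.5 m.u.

The recombinant classes are BR FL and br fl: 35 + 44 = 79.
Recombination frequency = 79/200 = 0.3950 ≈ 39.5%, i.e. 39.5 m.u.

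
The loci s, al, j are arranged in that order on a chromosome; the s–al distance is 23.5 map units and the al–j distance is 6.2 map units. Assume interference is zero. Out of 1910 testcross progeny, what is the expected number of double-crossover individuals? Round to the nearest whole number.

28

Map distances give recombination frequencies of 0.235 and 0.062 for the two intervals.
With no interference, expected double-crossover frequency = 0.235 × 0.062 = 0.01457.
Expected number = 0.01457 × 1910 = 27.83 ≈ 28.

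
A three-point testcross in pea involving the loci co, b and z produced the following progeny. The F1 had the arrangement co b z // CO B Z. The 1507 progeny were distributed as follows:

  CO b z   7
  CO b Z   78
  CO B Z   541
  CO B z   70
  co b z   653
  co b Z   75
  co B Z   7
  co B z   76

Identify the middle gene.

co

The two rarest classes, CO b z and co B Z, are the double crossovers. Comparing them with the parentals, only the co allele has switched, so co is the middle locus and the order is z – co – b.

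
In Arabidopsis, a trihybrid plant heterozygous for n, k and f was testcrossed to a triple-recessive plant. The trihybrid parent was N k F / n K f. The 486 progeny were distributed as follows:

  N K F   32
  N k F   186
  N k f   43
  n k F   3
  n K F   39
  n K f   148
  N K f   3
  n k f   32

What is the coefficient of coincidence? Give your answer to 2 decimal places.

The two rarest classes, n k F and N K f, are the double crossovers. Comparing them with the parentals, only the n allele has switched, so n is the middle locus and the order is f – n – k.
f–n: (82 + 6)/486 = 0.1811; n–k: (64 + 6)/486 = 0.1440.
Expected DCO frequency = 0.1811 × 0.1440 ≈ 0.02608; observed = 6/486 ≈ 0.01235.
Coefficient of coincidence = 0.01235/0.02608 ≈ 0.47.

0.47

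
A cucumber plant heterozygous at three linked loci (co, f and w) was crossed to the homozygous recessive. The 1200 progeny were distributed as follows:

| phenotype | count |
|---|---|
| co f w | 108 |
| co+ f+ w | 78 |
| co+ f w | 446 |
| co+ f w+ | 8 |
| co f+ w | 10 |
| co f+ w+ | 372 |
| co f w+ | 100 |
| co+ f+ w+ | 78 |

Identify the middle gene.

The two most frequent reciprocal classes, co f+ w+ and co+ f w, are the parental types, so the F1 was co f+ w+ / co+ f w.
The two rarest classes, co f+ w and co+ f w+, are the double crossovers. Comparing them with the parentals, only the w allele has switched, so w is the middle locus and the order is f – w – co.

w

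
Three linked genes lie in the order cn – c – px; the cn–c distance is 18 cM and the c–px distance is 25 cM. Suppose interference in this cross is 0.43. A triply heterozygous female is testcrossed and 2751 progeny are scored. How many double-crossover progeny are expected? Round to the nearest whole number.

71

Map distances give recombination frequencies of 0.180 and 0.250 for the two intervals.
With interference 0.43 (so coincidence = 0.57), expected double-crossover frequency = 0.180 × 0.250 × 0.57 = 0.02565.
Expected number = 0.02565 × 2751 = 70.56 ≈ 71.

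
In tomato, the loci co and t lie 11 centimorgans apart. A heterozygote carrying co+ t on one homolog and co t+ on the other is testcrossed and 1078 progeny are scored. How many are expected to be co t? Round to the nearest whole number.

A map distance of 11 centimorgans corresponds to a recombination frequency of 0.110.
The F1 is co+ t / co t+, so co t is a recombinant gamete class with expected frequency r/2 = 0.110/2 = 0.0550.
Expected number = 0.0550 × 1078 = 59.29 ≈ 59.

59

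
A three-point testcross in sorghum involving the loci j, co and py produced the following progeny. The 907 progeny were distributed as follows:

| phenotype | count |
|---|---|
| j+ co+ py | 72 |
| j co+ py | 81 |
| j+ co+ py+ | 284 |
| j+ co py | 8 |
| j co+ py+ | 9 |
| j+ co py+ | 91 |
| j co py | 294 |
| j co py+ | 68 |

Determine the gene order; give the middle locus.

The two most frequent reciprocal classes, j co py and j+ co+ py+, are the parental types, so the F1 was j co py / j+ co+ py+.
The two rarest classes, j+ co py and j co+ py+, are the double crossovers. Comparing them with the parentals, only the j allele has switched, so j is the middle locus and the order is co – j – py.

j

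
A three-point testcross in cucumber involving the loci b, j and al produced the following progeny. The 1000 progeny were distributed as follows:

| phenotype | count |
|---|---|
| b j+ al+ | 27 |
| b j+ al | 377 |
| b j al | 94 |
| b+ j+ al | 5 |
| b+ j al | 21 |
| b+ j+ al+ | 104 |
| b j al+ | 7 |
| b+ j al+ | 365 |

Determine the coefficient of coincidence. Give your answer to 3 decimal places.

0.952

The two most frequent reciprocal classes, b j+ al and b+ j al+, are the parental types, so the F1 was b j+ al / b+ j al+.
The two rarest classes, b+ j+ al and b j al+, are the double crossovers. Comparing them with the parentals, only the b allele has switched, so b is the middle locus and the order is al – b – j.
al–b: (48 + 12)/1000 = 0.0600; b–j: (198 + 12)/1000 = 0.2100.
Expected DCO frequency = 0.0600 × 0.2100 ≈ 0.01260; observed = 12/1000 ≈ 0.01200.
Coefficient of coincidence = 0.01200/0.01260 ≈ 0.952.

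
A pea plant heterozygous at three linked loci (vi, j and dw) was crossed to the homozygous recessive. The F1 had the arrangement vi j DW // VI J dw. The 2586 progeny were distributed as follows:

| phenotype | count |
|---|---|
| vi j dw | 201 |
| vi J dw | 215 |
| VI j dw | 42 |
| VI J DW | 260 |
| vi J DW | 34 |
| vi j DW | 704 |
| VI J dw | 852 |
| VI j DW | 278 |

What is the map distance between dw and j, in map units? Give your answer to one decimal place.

The two rarest classes, vi J DW and VI j dw, are the double crossovers. Comparing them with the parentals, only the j allele has switched, so j is the middle locus and the order is dw – j – vi.
Crossovers in the dw–j interval produce the single-crossover classes vi j dw and VI J DW (201 + 260 = 461) plus the double crossovers (76).
RF(dw–j) = (461 + 76) / 2586 = 537/2586 = 0.2077 → 20.8 map units.

20.8 map units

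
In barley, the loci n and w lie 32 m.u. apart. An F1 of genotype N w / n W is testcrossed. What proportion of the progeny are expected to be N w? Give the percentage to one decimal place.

A map distance of 32 m.u. corresponds to a recombination frequency of 0.320.
The F1 is N w / n W, so N w is a parental gamete class with expected frequency (1 − r)/2 = 0.680/2 = 0.3400.
That is 0.3400 = 34.0% of the progeny.

34.0%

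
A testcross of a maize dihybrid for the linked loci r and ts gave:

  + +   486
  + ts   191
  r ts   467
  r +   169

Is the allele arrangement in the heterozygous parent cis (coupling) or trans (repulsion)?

cis

The two most frequent classes are + + (486) and r ts (467); these are the parental (non-recombinant) types.
So the F1 carried + + on one chromosome and r ts on the other — the recessive alleles are on the same chromosome (cis / coupling).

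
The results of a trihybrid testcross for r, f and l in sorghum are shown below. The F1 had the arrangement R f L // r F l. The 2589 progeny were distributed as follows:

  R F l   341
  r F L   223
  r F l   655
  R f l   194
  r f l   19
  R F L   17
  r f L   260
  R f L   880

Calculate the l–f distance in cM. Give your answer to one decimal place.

17.5 cM

The two rarest classes, R F L and r f l, are the double crossovers. Comparing them with the parentals, only the f allele has switched, so f is the middle locus and the order is r – f – l.
Crossovers in the f–l interval produce the single-crossover classes R f l and r F L (194 + 223 = 417) plus the double crossovers (36).
RF(f–l) = (417 + 36) / 2589 = 453/2589 = 0.1750 → 17.5 cM.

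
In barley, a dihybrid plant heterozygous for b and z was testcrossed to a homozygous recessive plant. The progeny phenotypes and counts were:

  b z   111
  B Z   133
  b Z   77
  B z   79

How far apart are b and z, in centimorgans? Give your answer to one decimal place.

The two most frequent classes, B Z (133) and b z (111), are the parental types, so the F1 was B Z / b z.
The recombinant classes are B z and b Z: 79 + 77 = 156.
Recombination frequency = 156/400 = 0.3900 ≈ 39.0%, i.e. 39.0 centimorgans.

39.0 centimorgans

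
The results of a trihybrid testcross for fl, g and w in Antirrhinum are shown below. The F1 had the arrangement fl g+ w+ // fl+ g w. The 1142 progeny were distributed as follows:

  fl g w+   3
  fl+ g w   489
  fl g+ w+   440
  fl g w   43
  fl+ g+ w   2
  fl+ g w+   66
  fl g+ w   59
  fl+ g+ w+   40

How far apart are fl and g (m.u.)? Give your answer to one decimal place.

The two rarest classes, fl g w+ and fl+ g+ w, are the double crossovers. Comparing them with the parentals, only the g allele has switched, so g is the middle locus and the order is w – g – fl.
Crossovers in the g–fl interval produce the single-crossover classes fl+ g+ w+ and fl g w (40 + 43 = 83) plus the double crossovers (5).
RF(g–fl) = (83 + 5) / 1142 = 88/1142 = 0.0771 → 7.7 m.u.

7.7 m.u.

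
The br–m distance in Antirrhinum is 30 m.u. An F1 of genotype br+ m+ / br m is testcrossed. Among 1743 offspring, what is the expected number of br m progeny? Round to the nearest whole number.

610

A map distance of 30 m.u. corresponds to a recombination frequency of 0.300.
The F1 is br+ m+ / br m, so br m is a parental gamete class with expected frequency (1 − r)/2 = 0.700/2 = 0.3500.
Expected number = 0.3500 × 1743 = 610.05 ≈ 610.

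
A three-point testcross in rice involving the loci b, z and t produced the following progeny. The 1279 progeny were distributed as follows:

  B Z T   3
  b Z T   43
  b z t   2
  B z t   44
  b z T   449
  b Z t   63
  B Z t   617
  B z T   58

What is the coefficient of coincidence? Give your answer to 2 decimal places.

0.55

The two most frequent reciprocal classes, b z T and B Z t, are the parental types, so the F1 was b z T / B Z t.
The two rarest classes, b z t and B Z T, are the double crossovers. Comparing them with the parentals, only the t allele has switched, so t is the middle locus and the order is b – t – z.
b–t: (121 + 5)/1279 = 0.0985; t–z: (87 + 5)/1279 = 0.0719.
Expected DCO frequency = 0.0985 × 0.0719 ≈ 0.00708; observed = 5/1279 ≈ 0.00391.
Coefficient of coincidence = 0.00391/0.00708 ≈ 0.55.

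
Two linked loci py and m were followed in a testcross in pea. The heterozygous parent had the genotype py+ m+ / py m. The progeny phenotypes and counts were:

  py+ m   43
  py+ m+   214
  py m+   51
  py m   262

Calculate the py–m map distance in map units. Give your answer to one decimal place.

The recombinant classes are py+ m and py m+: 43 + 51 = 94.
Recombination frequency = 94/570 = 0.1649 ≈ 16.5%, i.e. 16.5 map units.

16.5 map units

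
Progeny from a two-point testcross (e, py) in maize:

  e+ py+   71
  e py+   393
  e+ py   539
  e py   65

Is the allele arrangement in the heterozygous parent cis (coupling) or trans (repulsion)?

The two most frequent classes are e+ py (539) and e py+ (393); these are the parental (non-recombinant) types.
So the F1 carried e+ py on one chromosome and e py+ on the other — the recessive alleles are on opposite chromosomes (trans / repulsion).

trans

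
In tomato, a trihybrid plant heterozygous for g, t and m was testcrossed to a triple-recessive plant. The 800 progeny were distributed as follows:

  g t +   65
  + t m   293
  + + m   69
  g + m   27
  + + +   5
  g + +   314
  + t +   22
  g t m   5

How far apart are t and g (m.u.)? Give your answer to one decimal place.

18.0 m.u.

The two most frequent reciprocal classes, + t m and g + +, are the parental types, so the F1 was + t m / g + +.
The two rarest classes, g t m and + + +, are the double crossovers. Comparing them with the parentals, only the g allele has switched, so g is the middle locus and the order is t – g – m.
Crossovers in the t–g interval produce the single-crossover classes + + m and g t + (69 + 65 = 134) plus the double crossovers (10).
RF(t–g) = (134 + 10) / 800 = 144/800 = 0.1800 → 18.0 m.u.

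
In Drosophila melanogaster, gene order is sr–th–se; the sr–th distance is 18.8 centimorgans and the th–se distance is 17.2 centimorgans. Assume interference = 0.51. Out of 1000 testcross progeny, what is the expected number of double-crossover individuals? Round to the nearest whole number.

Map distances give recombination frequencies of 0.188 and 0.172 for the two intervals.
With interference 0.51 (so coincidence = 0.49), expected double-crossover frequency = 0.188 × 0.172 × 0.49 = 0.01584.
Expected number = 0.01584 × 1000 = 15.84 ≈ 16.

16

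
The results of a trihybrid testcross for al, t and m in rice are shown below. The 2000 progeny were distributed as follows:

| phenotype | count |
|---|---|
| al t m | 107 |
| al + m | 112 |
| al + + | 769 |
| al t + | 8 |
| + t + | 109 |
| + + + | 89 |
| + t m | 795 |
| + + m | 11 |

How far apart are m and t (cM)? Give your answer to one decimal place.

12.0 cM

The two most frequent reciprocal classes, + t m and al + +, are the parental types, so the F1 was + t m / al + +.
The two rarest classes, + + m and al t +, are the double crossovers. Comparing them with the parentals, only the t allele has switched, so t is the middle locus and the order is al – t – m.
Crossovers in the t–m interval produce the single-crossover classes + t + and al + m (109 + 112 = 221) plus the double crossovers (19).
RF(t–m) = (221 + 19) / 2000 = 240/2000 = 0.1200 → 12.0 cM.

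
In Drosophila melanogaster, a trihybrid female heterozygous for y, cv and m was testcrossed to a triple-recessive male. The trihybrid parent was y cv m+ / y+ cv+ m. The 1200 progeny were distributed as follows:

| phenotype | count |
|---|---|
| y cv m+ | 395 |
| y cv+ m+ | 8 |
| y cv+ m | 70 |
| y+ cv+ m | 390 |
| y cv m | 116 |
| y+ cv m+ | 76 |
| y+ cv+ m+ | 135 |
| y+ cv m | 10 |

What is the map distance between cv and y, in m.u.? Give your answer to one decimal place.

The two rarest classes, y cv+ m+ and y+ cv m, are the double crossovers. Comparing them with the parentals, only the cv allele has switched, so cv is the middle locus and the order is m – cv – y.
Crossovers in the cv–y interval produce the single-crossover classes y+ cv m+ and y cv+ m (76 + 70 = 146) plus the double crossovers (18).
RF(cv–y) = (146 + 18) / 1200 = 164/1200 = 0.1367 → 13.7 m.u.

13.7 m.u.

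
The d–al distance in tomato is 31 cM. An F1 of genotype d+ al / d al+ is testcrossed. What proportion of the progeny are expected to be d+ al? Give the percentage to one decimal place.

A map distance of 31 cM corresponds to a recombination frequency of 0.310.
The F1 is d+ al / d al+, so d+ al is a parental gamete class with expected frequency (1 − r)/2 = 0.690/2 = 0.3450.
That is 0.3450 = 34.5% of the progeny.

34.5%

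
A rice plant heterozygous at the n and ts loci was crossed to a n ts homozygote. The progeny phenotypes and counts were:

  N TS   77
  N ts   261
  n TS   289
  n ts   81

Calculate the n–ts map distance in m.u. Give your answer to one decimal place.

22.3 m.u.

The two most frequent classes, N ts (261) and n TS (289), are the parental types, so the F1 was N ts / n TS.
The recombinant classes are N TS and n ts: 77 + 81 = 158.
Recombination frequency = 158/708 = 0.2232 ≈ 22.3%, i.e. 22.3 m.u.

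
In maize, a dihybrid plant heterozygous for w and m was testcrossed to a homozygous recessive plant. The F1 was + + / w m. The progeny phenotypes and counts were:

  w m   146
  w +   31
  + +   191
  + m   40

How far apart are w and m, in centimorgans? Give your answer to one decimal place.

The recombinant classes are + m and w +: 40 + 31 = 71.
Recombination frequency = 71/408 = 0.1740 ≈ 17.4%, i.e. 17.4 centimorgans.

17.4 centimorgans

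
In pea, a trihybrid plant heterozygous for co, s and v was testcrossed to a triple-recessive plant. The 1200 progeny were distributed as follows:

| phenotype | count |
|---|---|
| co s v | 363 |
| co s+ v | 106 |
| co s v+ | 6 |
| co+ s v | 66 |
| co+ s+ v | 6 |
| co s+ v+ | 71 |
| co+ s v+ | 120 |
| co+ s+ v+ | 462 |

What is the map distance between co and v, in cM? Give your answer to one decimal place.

12.4 cM

The two most frequent reciprocal classes, co+ s+ v+ and co s v, are the parental types, so the F1 was co+ s+ v+ / co s v.
The two rarest classes, co+ s+ v and co s v+, are the double crossovers. Comparing them with the parentals, only the v allele has switched, so v is the middle locus and the order is co – v – s.
Crossovers in the co–v interval produce the single-crossover classes co s+ v+ and co+ s v (71 + 66 = 137) plus the double crossovers (12).
RF(co–v) = (137 + 12) / 1200 = 149/1200 = 0.1242 → 12.4 cM.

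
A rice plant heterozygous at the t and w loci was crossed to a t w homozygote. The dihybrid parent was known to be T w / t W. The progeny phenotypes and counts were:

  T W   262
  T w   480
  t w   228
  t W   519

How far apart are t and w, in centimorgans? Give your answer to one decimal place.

32.9 centimorgans

The recombinant classes are T W and t w: 262 + 228 = 490.
Recombination frequency = 490/1489 = 0.3291 ≈ 32.9%, i.e. 32.9 centimorgans.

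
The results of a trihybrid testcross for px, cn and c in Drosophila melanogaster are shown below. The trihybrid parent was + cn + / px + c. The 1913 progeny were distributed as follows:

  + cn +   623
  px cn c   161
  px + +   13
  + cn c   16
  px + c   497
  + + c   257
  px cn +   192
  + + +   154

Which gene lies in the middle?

The two rarest classes, + cn c and px + +, are the double crossovers. Comparing them with the parentals, only the c allele has switched, so c is the middle locus and the order is px – c – cn.

c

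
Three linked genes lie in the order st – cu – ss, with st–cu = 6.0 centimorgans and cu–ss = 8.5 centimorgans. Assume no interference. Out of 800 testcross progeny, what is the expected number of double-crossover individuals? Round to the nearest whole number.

4

Map distances give recombination frequencies of 0.060 and 0.085 for the two intervals.
With no interference, expected double-crossover frequency = 0.060 × 0.085 = 0.00510.
Expected number = 0.00510 × 800 = 4.08 ≈ 4.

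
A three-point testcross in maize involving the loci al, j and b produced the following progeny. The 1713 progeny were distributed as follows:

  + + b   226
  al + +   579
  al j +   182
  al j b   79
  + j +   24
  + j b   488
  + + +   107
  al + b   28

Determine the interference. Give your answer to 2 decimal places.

0.19

The two most frequent reciprocal classes, + j b and al + +, are the parental types, so the F1 was + j b / al + +.
The two rarest classes, + j + and al + b, are the double crossovers. Comparing them with the parentals, only the b allele has switched, so b is the middle locus and the order is j – b – al.
j–b: (408 + 52)/1713 = 0.2685; b–al: (186 + 52)/1713 = 0.1389.
Expected DCO frequency = 0.2685 × 0.1389 ≈ 0.03729; observed = 52/1713 ≈ 0.03036.
Coefficient of coincidence = 0.03036/0.03729 ≈ 0.81; interference = 1 − 0.81 = 0.19.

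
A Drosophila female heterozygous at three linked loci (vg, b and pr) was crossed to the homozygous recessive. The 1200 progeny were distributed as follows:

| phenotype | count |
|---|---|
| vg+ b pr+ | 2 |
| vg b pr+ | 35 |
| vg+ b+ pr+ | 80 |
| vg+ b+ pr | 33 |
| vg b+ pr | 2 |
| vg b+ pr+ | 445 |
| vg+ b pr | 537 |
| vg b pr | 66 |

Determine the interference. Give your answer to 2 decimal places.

The two most frequent reciprocal classes, vg b+ pr+ and vg+ b pr, are the parental types, so the F1 was vg b+ pr+ / vg+ b pr.
The two rarest classes, vg b+ pr and vg+ b pr+, are the double crossovers. Comparing them with the parentals, only the pr allele has switched, so pr is the middle locus and the order is vg – pr – b.
vg–pr: (146 + 4)/1200 = 0.1250; pr–b: (68 + 4)/1200 = 0.0600.
Expected DCO frequency = 0.1250 × 0.0600 ≈ 0.00750; observed = 4/1200 ≈ 0.00333.
Coefficient of coincidence = 0.00333/0.00750 ≈ 0.44; interference = 1 − 0.44 = 0.56.

0.56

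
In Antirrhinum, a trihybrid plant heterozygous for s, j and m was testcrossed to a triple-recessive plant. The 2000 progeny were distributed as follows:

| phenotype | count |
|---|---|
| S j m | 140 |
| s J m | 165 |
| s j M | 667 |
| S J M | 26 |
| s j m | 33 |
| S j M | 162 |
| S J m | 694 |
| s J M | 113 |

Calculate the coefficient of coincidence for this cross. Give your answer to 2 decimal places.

The two most frequent reciprocal classes, S J m and s j M, are the parental types, so the F1 was S J m / s j M.
The two rarest classes, S J M and s j m, are the double crossovers. Comparing them with the parentals, only the m allele has switched, so m is the middle locus and the order is s – m – j.
s–m: (327 + 59)/2000 = 0.1930; m–j: (253 + 59)/2000 = 0.1560.
Expected DCO frequency = 0.1930 × 0.1560 ≈ 0.03011; observed = 59/2000 ≈ 0.02950.
Coefficient of coincidence = 0.02950/0.03011 ≈ 0.98.

0.98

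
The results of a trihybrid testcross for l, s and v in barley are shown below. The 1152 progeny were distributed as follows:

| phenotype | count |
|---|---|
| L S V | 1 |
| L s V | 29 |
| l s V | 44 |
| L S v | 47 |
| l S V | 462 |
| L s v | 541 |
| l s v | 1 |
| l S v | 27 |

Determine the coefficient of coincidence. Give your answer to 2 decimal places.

0.43

The two most frequent reciprocal classes, l S V and L s v, are the parental types, so the F1 was l S V / L s v.
The two rarest classes, L S V and l s v, are the double crossovers. Comparing them with the parentals, only the l allele has switched, so l is the middle locus and the order is s – l – v.
s–l: (91 + 2)/1152 = 0.0807; l–v: (56 + 2)/1152 = 0.0503.
Expected DCO frequency = 0.0807 × 0.0503 ≈ 0.00406; observed = 2/1152 ≈ 0.00174.
Coefficient of coincidence = 0.00174/0.00406 ≈ 0.43.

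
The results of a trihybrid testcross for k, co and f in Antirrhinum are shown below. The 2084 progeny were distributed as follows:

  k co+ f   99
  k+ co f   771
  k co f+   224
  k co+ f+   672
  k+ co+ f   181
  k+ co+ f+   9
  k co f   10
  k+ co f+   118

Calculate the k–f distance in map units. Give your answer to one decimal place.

The two most frequent reciprocal classes, k co+ f+ and k+ co f, are the parental types, so the F1 was k co+ f+ / k+ co f.
The two rarest classes, k+ co+ f+ and k co f, are the double crossovers. Comparing them with the parentals, only the k allele has switched, so k is the middle locus and the order is co – k – f.
Crossovers in the k–f interval produce the single-crossover classes k co+ f and k+ co f+ (99 + 118 = 217) plus the double crossovers (19).
RF(k–f) = (217 + 19) / 2084 = 236/2084 = 0.1132 → 11.3 map units.

11.3 map units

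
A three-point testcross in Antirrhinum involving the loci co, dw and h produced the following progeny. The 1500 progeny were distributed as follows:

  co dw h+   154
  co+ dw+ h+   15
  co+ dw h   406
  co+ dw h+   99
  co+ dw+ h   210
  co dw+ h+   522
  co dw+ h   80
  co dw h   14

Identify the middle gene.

The two most frequent reciprocal classes, co+ dw h and co dw+ h+, are the parental types, so the F1 was co+ dw h / co dw+ h+.
The two rarest classes, co dw h and co+ dw+ h+, are the double crossovers. Comparing them with the parentals, only the co allele has switched, so co is the middle locus and the order is h – co – dw.

co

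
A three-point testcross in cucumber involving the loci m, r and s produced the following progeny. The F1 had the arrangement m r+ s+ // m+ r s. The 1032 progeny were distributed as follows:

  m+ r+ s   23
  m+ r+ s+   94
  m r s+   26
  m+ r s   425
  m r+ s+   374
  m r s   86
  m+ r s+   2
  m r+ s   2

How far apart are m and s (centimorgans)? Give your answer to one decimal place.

The two rarest classes, m r+ s and m+ r s+, are the double crossovers. Comparing them with the parentals, only the s allele has switched, so s is the middle locus and the order is r – s – m.
Crossovers in the s–m interval produce the single-crossover classes m+ r+ s+ and m r s (94 + 86 = 180) plus the double crossovers (4).
RF(s–m) = (180 + 4) / 1032 = 184/1032 = 0.1783 → 17.8 centimorgans.

17.8 centimorgans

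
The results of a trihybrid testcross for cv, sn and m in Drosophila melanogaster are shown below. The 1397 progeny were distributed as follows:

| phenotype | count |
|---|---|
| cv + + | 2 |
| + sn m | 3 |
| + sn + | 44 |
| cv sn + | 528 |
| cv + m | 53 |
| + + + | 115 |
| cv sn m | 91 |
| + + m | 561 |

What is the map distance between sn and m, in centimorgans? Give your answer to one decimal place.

15.1 centimorgans

The two most frequent reciprocal classes, cv sn + and + + m, are the parental types, so the F1 was cv sn + / + + m.
The two rarest classes, cv + + and + sn m, are the double crossovers. Comparing them with the parentals, only the sn allele has switched, so sn is the middle locus and the order is m – sn – cv.
Crossovers in the m–sn interval produce the single-crossover classes cv sn m and + + + (91 + 115 = 206) plus the double crossovers (5).
RF(m–sn) = (206 + 5) / 1397 = 211/1397 = 0.1510 → 15.1 centimorgans.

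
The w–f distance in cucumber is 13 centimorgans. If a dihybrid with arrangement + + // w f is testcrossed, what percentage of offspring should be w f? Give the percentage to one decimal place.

A map distance of 13 centimorgans corresponds to a recombination frequency of 0.130.
The F1 is + + / w f, so w f is a parental gamete class with expected frequency (1 − r)/2 = 0.870/2 = 0.4350.
That is 0.4350 = 43.5% of the progeny.

43.5%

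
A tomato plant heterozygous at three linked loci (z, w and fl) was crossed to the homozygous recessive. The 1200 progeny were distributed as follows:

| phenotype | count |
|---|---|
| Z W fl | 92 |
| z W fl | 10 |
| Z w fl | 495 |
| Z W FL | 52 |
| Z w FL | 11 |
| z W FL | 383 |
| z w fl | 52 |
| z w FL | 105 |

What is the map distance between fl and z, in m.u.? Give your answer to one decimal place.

10.4 m.u.

The two most frequent reciprocal classes, z W FL and Z w fl, are the parental types, so the F1 was z W FL / Z w fl.
The two rarest classes, z W fl and Z w FL, are the double crossovers. Comparing them with the parentals, only the fl allele has switched, so fl is the middle locus and the order is z – fl – w.
Crossovers in the z–fl interval produce the single-crossover classes Z W FL and z w fl (52 + 52 = 104) plus the double crossovers (21).
RF(z–fl) = (104 + 21) / 1200 = 125/1200 = 0.1042 → 10.4 m.u.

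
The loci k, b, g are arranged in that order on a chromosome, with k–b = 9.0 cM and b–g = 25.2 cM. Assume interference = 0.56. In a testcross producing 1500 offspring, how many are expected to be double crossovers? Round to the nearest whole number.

Map distances give recombination frequencies of 0.090 and 0.252 for the two intervals.
With interference 0.56 (so coincidence = 0.44), expected double-crossover frequency = 0.090 × 0.252 × 0.44 = 0.00998.
Expected number = 0.00998 × 1500 = 14.97 ≈ 15.

15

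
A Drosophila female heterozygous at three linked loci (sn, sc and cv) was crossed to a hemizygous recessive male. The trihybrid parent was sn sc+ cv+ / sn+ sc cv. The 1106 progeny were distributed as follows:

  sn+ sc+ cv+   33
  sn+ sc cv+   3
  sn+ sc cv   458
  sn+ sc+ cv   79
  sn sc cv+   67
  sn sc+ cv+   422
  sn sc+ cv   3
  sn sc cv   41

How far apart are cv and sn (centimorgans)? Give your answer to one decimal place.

7.2 centimorgans

The two rarest classes, sn sc+ cv and sn+ sc cv+, are the double crossovers. Comparing them with the parentals, only the cv allele has switched, so cv is the middle locus and the order is sn – cv – sc.
Crossovers in the sn–cv interval produce the single-crossover classes sn+ sc+ cv+ and sn sc cv (33 + 41 = 74) plus the double crossovers (6).
RF(sn–cv) = (74 + 6) / 1106 = 80/1106 = 0.0723 → 7.2 centimorgans.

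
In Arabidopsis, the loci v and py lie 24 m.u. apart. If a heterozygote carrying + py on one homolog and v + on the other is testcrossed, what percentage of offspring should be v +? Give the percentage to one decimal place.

38.0%

A map distance of 24 m.u. corresponds to a recombination frequency of 0.240.
The F1 is + py / v +, so v + is a parental gamete class with expected frequency (1 − r)/2 = 0.760/2 = 0.3800.
That is 0.3800 = 38.0% of the progeny.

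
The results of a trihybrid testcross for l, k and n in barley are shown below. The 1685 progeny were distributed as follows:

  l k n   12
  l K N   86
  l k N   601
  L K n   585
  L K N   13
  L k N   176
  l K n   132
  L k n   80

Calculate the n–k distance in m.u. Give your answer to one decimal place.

The two most frequent reciprocal classes, L K n and l k N, are the parental types, so the F1 was L K n / l k N.
The two rarest classes, L K N and l k n, are the double crossovers. Comparing them with the parentals, only the n allele has switched, so n is the middle locus and the order is l – n – k.
Crossovers in the n–k interval produce the single-crossover classes L k n and l K N (80 + 86 = 166) plus the double crossovers (25).
RF(n–k) = (166 + 25) / 1685 = 191/1685 = 0.1134 → 11.3 m.u.

11.3 m.u.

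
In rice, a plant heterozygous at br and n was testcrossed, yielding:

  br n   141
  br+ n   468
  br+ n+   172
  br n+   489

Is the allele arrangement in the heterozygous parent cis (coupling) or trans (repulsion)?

trans

The two most frequent classes are br+ n (468) and br n+ (489); these are the parental (non-recombinant) types.
So the F1 carried br+ n on one chromosome and br n+ on the other — the recessive alleles are on opposite chromosomes (trans / repulsion).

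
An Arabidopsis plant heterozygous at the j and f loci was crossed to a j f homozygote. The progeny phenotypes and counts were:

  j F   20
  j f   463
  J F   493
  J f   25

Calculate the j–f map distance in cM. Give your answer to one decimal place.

4.5 cM

The two most frequent classes, J F (493) and j f (463), are the parental types, so the F1 was J F / j f.
The recombinant classes are J f and j F: 25 + 20 = 45.
Recombination frequency = 45/1001 = 0.0450 ≈ 4.5%, i.e. 4.5 cM.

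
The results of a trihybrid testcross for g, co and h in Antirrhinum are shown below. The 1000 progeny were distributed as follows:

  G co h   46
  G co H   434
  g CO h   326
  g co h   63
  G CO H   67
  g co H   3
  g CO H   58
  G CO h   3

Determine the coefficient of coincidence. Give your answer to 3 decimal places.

The two most frequent reciprocal classes, G co H and g CO h, are the parental types, so the F1 was G co H / g CO h.
The two rarest classes, g co H and G CO h, are the double crossovers. Comparing them with the parentals, only the g allele has switched, so g is the middle locus and the order is co – g – h.
co–g: (130 + 6)/1000 = 0.1360; g–h: (104 + 6)/1000 = 0.1100.
Expected DCO frequency = 0.1360 × 0.1100 ≈ 0.01496; observed = 6/1000 ≈ 0.00600.
Coefficient of coincidence = 0.00600/0.01496 ≈ 0.401.

0.401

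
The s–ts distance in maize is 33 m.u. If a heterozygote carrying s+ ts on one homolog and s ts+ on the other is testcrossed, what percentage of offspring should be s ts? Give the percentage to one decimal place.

16.5%

A map distance of 33 m.u. corresponds to a recombination frequency of 0.330.
The F1 is s+ ts / s ts+, so s ts is a recombinant gamete class with expected frequency r/2 = 0.330/2 = 0.1650.
That is 0.1650 = 16.5% of the progeny.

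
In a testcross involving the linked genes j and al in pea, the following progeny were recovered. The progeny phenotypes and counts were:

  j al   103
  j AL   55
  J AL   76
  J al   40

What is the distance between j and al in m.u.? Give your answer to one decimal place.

The two most frequent classes, J AL (76) and j al (103), are the parental types, so the F1 was J AL / j al.
The recombinant classes are J al and j AL: 40 + 55 = 95.
Recombination frequency = 95/274 = 0.3467 ≈ 34.7%, i.e. 34.7 m.u.

34.7 m.u.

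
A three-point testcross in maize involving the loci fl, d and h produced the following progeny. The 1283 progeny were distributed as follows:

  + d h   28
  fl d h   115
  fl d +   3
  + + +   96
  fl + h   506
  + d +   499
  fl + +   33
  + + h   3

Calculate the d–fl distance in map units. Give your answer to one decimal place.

16.9 map units

The two most frequent reciprocal classes, fl + h and + d +, are the parental types, so the F1 was fl + h / + d +.
The two rarest classes, + + h and fl d +, are the double crossovers. Comparing them with the parentals, only the fl allele has switched, so fl is the middle locus and the order is d – fl – h.
Crossovers in the d–fl interval produce the single-crossover classes fl d h and + + + (115 + 96 = 211) plus the double crossovers (6).
RF(d–fl) = (211 + 6) / 1283 = 217/1283 = 0.1691 → 16.9 map units.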